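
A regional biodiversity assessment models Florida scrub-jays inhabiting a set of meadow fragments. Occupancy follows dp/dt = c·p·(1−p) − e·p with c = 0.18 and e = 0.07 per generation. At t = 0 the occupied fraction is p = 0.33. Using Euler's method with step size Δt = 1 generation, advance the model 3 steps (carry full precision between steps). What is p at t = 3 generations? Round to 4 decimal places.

0.3794

Update rule: p ← p + [c·p·(1−p) − e·p]·Δt with Δt = 1.
t = 1: p = 0.33000 + (+0.01670) = 0.34670
t = 2: p = 0.34670 + (+0.01650) = 0.36320
t = 3: p = 0.36320 + (+0.01621) = 0.37941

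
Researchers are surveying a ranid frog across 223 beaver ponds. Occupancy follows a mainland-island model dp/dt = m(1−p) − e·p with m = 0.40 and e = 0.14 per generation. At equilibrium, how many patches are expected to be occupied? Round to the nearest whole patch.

165

p* = m/(m+e) = 0.40/0.5400 = 0.7407.
Expected occupied patches = N × p* = 223 × 0.7407 = 165.19 ≈ 165.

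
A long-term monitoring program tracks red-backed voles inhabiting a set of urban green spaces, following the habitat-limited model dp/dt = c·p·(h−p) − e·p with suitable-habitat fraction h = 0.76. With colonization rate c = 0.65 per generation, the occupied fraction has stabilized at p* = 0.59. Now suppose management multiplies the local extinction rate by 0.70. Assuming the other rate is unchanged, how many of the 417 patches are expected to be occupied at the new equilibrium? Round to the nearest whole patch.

267

Balance c(h−p*) = e gives e = 0.65×(0.76 − 0.59000) = 0.11050.
New p* = 0.76 − e/c = 0.76 − 0.07735/0.65000 = 0.64100.
Expected occupied = 417 × 0.64100 = 267.30 ≈ 267.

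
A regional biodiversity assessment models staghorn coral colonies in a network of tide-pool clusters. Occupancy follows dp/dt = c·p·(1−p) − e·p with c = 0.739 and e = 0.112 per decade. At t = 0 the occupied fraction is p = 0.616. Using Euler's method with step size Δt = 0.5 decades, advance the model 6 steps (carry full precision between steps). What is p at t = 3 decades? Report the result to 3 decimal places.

Update rule: p ← p + [c·p·(1−p) − e·p]·Δt with Δt = 0.5.
step 1: Δp = +0.05291, p = 0.66891
step 2: Δp = +0.04437, p = 0.71328
step 3: Δp = +0.03562, p = 0.74890
step 4: Δp = +0.02754, p = 0.77645
step 5: Δp = +0.02066, p = 0.79710
step 6: Δp = +0.01512, p = 0.81223

0.812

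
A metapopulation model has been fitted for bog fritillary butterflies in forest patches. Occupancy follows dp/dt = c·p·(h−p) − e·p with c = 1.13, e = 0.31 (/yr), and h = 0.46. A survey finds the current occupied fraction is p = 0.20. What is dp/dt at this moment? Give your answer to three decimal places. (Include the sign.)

-0.003

Colonization term: c·p·(h−p) = 1.13×0.20×0.2600 = 0.05876.
Extinction term: e·p = 0.06200.
dp/dt = 0.05876 − 0.06200 = -0.00324.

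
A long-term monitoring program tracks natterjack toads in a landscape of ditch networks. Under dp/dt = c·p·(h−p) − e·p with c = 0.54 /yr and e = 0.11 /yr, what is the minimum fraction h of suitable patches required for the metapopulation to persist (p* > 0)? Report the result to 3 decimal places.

p* = h − e/c is positive only when h > e/c.
h_min = e/c = 0.11/0.54 = 0.2037.

0.204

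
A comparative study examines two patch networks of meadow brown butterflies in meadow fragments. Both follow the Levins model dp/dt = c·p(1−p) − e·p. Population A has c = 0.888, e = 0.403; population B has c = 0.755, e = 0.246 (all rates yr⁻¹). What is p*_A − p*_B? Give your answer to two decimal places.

-0.13

A: p*_A = 1 − 0.403/0.888 = 0.5462.
B: p*_B = 1 − 0.246/0.755 = 0.6742.
p*_A − p*_B = 0.5462 − 0.6742 = -0.1280.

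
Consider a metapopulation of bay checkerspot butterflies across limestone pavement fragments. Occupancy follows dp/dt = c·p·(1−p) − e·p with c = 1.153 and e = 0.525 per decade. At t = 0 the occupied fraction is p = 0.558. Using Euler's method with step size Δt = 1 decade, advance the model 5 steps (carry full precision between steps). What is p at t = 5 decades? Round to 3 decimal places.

0.545

Update rule: p ← p + [c·p·(1−p) − e·p]·Δt with Δt = 1.
t = 1: p = 0.55800 + (-0.00858) = 0.54942
t = 2: p = 0.54942 + (-0.00301) = 0.54641
t = 3: p = 0.54641 + (-0.00110) = 0.54531
t = 4: p = 0.54531 + (-0.00041) = 0.54491
t = 5: p = 0.54491 + (-0.00015) = 0.54476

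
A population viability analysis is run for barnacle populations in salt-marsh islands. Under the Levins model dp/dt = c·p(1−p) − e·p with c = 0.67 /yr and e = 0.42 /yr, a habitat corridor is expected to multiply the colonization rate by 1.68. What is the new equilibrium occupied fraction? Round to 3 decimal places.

0.627

Before: p* = 1 − 0.42/0.67 = 0.3731.
After the change, c = 1.1256, e = 0.42, so p* = 1 − 0.42/1.1256 = 0.6269.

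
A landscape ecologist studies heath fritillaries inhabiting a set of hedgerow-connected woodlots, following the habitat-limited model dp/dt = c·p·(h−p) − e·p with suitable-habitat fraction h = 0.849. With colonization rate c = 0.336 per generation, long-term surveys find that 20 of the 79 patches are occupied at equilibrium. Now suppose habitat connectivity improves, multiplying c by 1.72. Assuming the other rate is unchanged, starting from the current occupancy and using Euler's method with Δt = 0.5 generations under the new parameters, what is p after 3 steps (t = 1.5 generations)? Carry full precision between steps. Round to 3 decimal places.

Observed p* = 20/79 = 0.25316.
Balance c(h−p*) = e gives e = 0.336×(0.849 − 0.25316) = 0.20020.
Starting from p₀ = 0.25316; update p ← p + (dp/dt)·Δt with the new parameters.
step 1: Δp = +0.01825, p = 0.27141
step 2: Δp = +0.01813, p = 0.28954
step 3: Δp = +0.01782, p = 0.30737

0.307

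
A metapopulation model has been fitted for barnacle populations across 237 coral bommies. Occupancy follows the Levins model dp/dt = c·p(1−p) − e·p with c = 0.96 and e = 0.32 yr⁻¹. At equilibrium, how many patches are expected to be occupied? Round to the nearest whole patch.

158

p* = 1 − e/c = 1 − 0.32/0.96 = 0.6667.
Expected occupied patches = N × p* = 237 × 0.6667 = 158.00 ≈ 158.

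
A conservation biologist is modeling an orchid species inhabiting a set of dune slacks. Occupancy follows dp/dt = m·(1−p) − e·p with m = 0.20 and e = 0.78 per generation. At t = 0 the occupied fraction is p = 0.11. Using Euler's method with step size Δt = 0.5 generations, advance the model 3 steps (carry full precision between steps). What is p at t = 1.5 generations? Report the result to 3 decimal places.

0.192

Update rule: p ← p + [m·(1−p) − e·p]·Δt with Δt = 0.5.
p: 0.11000 → 0.15610  (Δp = +0.04610)
p: 0.15610 → 0.17961  (Δp = +0.02351)
p: 0.17961 → 0.19160  (Δp = +0.01199)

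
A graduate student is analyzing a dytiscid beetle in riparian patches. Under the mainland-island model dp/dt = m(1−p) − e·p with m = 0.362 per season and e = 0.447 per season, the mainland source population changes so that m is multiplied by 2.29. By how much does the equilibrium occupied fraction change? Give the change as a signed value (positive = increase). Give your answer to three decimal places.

Before: p* = 0.362/(0.362+0.447) = 0.4475.
After: m = 0.82898, e = 0.447; p* = 0.82898/1.2760 = 0.6497.
Δp* = 0.6497 − 0.4475 = +0.2022.

0.202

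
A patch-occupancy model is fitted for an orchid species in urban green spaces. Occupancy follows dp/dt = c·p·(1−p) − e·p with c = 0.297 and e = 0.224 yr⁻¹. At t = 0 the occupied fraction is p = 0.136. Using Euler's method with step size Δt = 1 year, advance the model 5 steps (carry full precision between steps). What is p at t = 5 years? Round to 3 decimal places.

Update rule: p ← p + [c·p·(1−p) − e·p]·Δt with Δt = 1.
t = 1: p = 0.13600 + (+0.00443) = 0.14043
t = 2: p = 0.14043 + (+0.00439) = 0.14483
t = 3: p = 0.14483 + (+0.00434) = 0.14917
t = 4: p = 0.14917 + (+0.00428) = 0.15345
t = 5: p = 0.15345 + (+0.00421) = 0.15766

0.158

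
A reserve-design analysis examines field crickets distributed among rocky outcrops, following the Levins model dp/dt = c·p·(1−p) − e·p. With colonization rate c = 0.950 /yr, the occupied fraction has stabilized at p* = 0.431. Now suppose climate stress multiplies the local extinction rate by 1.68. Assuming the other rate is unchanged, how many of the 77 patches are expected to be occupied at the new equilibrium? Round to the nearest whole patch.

3

Balance c(1−p*) = e gives e = 0.950×(1 − 0.43100) = 0.54055.
New p* = 1 − e/c = 1 − 0.90812/0.95000 = 0.04408.
Expected occupied = 77 × 0.04408 = 3.39 ≈ 3.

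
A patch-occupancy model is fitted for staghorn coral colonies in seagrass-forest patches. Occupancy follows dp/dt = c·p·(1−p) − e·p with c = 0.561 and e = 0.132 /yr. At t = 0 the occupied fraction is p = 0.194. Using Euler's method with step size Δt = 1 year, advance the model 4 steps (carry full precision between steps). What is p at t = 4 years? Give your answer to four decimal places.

0.4912

Update rule: p ← p + [c·p·(1−p) − e·p]·Δt with Δt = 1.
step 1: Δp = +0.06211, p = 0.25611
step 2: Δp = +0.07307, p = 0.32919
step 3: Δp = +0.08043, p = 0.40962
step 4: Δp = +0.08160, p = 0.49121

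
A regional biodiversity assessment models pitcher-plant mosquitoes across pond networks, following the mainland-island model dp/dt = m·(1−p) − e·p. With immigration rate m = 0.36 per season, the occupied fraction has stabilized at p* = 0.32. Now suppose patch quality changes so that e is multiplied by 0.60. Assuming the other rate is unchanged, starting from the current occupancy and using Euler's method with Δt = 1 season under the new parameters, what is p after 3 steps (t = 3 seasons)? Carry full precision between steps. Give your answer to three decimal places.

Balance m(1−p*) = e·p* gives e = m(1−p*)/p* = 0.36×0.68000/0.32000 = 0.76500.
Starting from p₀ = 0.32000; update p ← p + (dp/dt)·Δt with the new parameters.
t = 1: p = 0.32000 + (+0.09792) = 0.41792
t = 2: p = 0.41792 + (+0.01772) = 0.43564
t = 3: p = 0.43564 + (+0.00321) = 0.43885

0.439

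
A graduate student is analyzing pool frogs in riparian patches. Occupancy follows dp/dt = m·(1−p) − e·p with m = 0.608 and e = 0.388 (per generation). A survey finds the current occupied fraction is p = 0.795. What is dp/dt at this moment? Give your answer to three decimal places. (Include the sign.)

-0.184

Colonization term: m·(1−p) = 0.608×0.2050 = 0.12464.
Extinction term: e·p = 0.30846.
dp/dt = 0.12464 − 0.30846 = -0.18382.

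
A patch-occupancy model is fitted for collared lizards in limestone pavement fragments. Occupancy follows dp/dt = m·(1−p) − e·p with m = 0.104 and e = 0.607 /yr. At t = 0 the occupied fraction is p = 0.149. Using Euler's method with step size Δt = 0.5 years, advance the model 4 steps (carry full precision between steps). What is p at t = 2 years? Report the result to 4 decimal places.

Update rule: p ← p + [m·(1−p) − e·p]·Δt with Δt = 0.5.
step 1: Δp = -0.00097, p = 0.14803
step 2: Δp = -0.00062, p = 0.14741
step 3: Δp = -0.00040, p = 0.14700
step 4: Δp = -0.00026, p = 0.14674

0.1467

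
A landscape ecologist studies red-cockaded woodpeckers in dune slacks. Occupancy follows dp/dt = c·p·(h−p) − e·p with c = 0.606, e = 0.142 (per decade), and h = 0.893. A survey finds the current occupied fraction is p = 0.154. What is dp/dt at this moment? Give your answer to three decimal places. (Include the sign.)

Colonization term: c·p·(h−p) = 0.606×0.154×0.7390 = 0.06897.
Extinction term: e·p = 0.02187.
dp/dt = 0.06897 − 0.02187 = 0.04710.

0.047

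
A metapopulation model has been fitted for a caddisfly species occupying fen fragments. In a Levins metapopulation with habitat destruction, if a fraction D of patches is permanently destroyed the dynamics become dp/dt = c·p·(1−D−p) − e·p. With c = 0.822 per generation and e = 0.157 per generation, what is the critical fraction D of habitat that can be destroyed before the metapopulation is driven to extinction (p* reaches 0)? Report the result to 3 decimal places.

0.809

The nontrivial equilibrium is p* = (1−D) − e/c; extinction occurs when this hits zero.
So D_crit = 1 − e/c = 1 − 0.157/0.822 = 1 − 0.1910 = 0.8090.
Note this equals the original equilibrium occupancy — the Levins extinction-debt result.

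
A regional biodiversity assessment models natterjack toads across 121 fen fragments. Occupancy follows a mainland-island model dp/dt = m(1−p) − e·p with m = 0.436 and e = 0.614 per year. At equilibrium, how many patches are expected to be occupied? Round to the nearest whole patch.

50

p* = m/(m+e) = 0.436/1.0500 = 0.4152.
Expected occupied patches = N × p* = 121 × 0.4152 = 50.24 ≈ 50.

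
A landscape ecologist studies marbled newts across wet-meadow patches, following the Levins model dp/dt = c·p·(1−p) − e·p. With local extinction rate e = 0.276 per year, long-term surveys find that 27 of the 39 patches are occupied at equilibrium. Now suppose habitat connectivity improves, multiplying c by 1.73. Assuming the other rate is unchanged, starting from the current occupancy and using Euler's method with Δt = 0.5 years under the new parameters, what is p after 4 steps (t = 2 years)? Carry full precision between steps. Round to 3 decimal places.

Observed p* = 27/39 = 0.69231.
Balance c(1−p*) = e gives c = e/(1 − 0.69231) = 0.276/0.30769 = 0.89700.
Starting from p₀ = 0.69231; update p ← p + (dp/dt)·Δt with the new parameters.
p: 0.69231 → 0.76205  (Δp = +0.06974)
p: 0.76205 → 0.79758  (Δp = +0.03553)
p: 0.79758 → 0.81278  (Δp = +0.01520)
p: 0.81278 → 0.81869  (Δp = +0.00590)

0.819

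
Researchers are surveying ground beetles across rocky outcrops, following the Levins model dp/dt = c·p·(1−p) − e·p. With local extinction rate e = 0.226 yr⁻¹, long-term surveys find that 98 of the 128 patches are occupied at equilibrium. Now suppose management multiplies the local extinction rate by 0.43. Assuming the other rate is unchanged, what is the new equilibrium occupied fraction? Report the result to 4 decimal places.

0.8992

Observed p* = 98/128 = 0.76562.
Balance c(1−p*) = e gives c = e/(1 − 0.76562) = 0.226/0.23438 = 0.96425.
New p* = 1 − e/c = 1 − 0.09718/0.96425 = 0.89922.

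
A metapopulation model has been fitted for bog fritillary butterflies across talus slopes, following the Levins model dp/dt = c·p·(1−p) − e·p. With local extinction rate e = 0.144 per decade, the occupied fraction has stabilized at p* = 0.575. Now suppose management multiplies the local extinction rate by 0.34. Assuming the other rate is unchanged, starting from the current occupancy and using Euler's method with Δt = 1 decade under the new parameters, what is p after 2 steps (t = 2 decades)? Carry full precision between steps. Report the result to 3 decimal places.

Balance c(1−p*) = e gives c = e/(1 − 0.57500) = 0.144/0.42500 = 0.33882.
Starting from p₀ = 0.57500; update p ← p + (dp/dt)·Δt with the new parameters.
  1  |  dp/dt·Δt = +0.054648  |  p_1 = 0.629648
  2  |  dp/dt·Δt = +0.048183  |  p_2 = 0.677831

0.678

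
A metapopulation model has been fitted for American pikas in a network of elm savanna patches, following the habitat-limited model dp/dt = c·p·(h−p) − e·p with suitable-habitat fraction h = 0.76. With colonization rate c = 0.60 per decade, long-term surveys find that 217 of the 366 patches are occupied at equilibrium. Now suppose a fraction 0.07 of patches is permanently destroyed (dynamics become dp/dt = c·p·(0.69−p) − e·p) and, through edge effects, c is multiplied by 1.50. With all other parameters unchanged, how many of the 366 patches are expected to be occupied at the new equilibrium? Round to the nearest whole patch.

212

Observed p* = 217/366 = 0.59290.
Balance c(h−p*) = e gives e = 0.60×(0.76 − 0.59290) = 0.10026.
New p* = 0.69 − e/c = 0.69 − 0.10026/0.90000 = 0.57860.
Expected occupied = 366 × 0.57860 = 211.77 ≈ 212.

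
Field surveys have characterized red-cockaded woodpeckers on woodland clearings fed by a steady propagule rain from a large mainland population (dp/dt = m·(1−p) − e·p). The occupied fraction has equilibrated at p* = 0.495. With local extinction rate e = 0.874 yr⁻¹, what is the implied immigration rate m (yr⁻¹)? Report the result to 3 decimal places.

0.857

At equilibrium m(1−p*) = e·p*, so m = e·p*/(1−p*).
m = 0.874 × 0.495 / 0.5050 = 0.4326/0.5050 = 0.8567.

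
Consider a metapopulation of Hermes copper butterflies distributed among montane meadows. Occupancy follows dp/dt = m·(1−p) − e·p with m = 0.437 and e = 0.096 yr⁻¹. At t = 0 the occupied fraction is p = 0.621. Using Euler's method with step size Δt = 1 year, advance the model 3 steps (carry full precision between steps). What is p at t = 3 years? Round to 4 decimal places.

0.7996

Update rule: p ← p + [m·(1−p) − e·p]·Δt with Δt = 1.
  1  |  dp/dt·Δt = +0.106007  |  p_1 = 0.727007
  2  |  dp/dt·Δt = +0.049505  |  p_2 = 0.776512
  3  |  dp/dt·Δt = +0.023119  |  p_3 = 0.799631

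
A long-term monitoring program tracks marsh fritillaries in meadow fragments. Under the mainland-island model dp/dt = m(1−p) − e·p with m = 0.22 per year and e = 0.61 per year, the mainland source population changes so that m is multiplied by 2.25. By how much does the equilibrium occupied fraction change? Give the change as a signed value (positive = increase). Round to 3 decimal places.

0.183

Before: p* = 0.22/(0.22+0.61) = 0.2651.
After: m = 0.495, e = 0.61; p* = 0.495/1.1050 = 0.4480.
Δp* = 0.4480 − 0.2651 = +0.1829.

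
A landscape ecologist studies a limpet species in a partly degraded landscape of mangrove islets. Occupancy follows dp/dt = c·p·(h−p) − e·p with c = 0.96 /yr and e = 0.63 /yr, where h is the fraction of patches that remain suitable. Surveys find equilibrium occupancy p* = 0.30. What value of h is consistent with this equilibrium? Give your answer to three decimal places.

At equilibrium c(h−p*) = e, so h = p* + e/c.
h = 0.30 + 0.63/0.96 = 0.30 + 0.6562 = 0.9563.

0.956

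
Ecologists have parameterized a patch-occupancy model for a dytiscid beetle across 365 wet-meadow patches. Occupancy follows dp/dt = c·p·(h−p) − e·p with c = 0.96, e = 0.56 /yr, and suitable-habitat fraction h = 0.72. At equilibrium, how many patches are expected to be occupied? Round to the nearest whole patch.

50

p* = h − e/c = 0.72 − 0.5833 = 0.1367.
Expected occupied patches = N × p* = 365 × 0.1367 = 49.88 ≈ 50.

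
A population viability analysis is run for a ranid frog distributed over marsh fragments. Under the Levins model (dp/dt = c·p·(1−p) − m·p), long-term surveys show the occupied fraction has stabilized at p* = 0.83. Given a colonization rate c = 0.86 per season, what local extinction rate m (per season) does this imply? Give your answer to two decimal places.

At equilibrium c(1−p*) = m.
m = 0.86 × (1 − 0.83) = 0.86 × 0.1700 = 0.1462.

0.15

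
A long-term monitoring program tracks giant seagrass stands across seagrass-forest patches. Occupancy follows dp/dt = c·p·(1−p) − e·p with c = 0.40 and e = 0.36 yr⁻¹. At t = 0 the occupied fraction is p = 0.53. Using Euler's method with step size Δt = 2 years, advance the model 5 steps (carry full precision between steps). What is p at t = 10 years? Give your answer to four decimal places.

Update rule: p ← p + [c·p·(1−p) − e·p]·Δt with Δt = 2.
step 1: Δp = -0.18232, p = 0.34768
step 2: Δp = -0.06889, p = 0.27879
step 3: Δp = -0.03988, p = 0.23891
step 4: Δp = -0.02655, p = 0.21236
step 5: Δp = -0.01909, p = 0.19327

0.1933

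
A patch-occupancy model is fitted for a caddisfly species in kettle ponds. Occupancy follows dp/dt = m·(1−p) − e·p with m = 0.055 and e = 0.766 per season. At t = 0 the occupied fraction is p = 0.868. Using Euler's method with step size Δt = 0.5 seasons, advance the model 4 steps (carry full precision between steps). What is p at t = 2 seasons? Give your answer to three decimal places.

Update rule: p ← p + [m·(1−p) − e·p]·Δt with Δt = 0.5.
step 1: Δp = -0.32881, p = 0.53919
step 2: Δp = -0.19384, p = 0.34535
step 3: Δp = -0.11427, p = 0.23108
step 4: Δp = -0.06736, p = 0.16372

0.164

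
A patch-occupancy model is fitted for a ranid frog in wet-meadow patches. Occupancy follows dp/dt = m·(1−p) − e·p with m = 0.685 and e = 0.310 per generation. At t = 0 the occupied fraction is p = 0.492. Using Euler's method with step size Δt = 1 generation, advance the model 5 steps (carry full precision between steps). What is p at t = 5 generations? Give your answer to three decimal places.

0.688

Update rule: p ← p + [m·(1−p) − e·p]·Δt with Δt = 1.
t = 1: p = 0.49200 + (+0.19546) = 0.68746
t = 2: p = 0.68746 + (+0.00098) = 0.68844
t = 3: p = 0.68844 + (+0.00000) = 0.68844
t = 4: p = 0.68844 + (+0.00000) = 0.68844
t = 5: p = 0.68844 + (+0.00000) = 0.68844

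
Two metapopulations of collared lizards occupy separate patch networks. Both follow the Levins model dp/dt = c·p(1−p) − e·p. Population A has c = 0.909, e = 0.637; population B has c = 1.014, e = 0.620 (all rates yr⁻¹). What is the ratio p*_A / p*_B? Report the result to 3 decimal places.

0.770

A: p*_A = 1 − 0.637/0.909 = 0.2992.
B: p*_B = 1 − 0.620/1.014 = 0.3886.
p*_A / p*_B = 0.2992/0.3886 = 0.7701.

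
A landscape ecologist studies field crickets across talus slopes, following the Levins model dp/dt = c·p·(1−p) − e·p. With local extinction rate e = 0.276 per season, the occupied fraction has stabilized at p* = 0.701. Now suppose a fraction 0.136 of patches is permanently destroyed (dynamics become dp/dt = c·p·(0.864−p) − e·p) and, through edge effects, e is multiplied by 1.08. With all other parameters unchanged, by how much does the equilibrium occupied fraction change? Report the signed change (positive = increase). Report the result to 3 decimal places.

Balance c(1−p*) = e gives c = e/(1 − 0.70100) = 0.276/0.29900 = 0.92308.
New p* = 0.864 − e/c = 0.864 − 0.29808/0.92308 = 0.54108.
Δp* = 0.54108 − 0.70100 = -0.15992.

-0.160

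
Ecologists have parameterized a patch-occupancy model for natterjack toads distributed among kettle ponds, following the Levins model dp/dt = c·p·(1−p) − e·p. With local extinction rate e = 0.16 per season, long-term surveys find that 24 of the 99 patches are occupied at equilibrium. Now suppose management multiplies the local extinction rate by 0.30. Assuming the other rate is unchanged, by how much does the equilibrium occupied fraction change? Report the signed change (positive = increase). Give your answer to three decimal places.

0.530

Observed p* = 24/99 = 0.24242.
Balance c(1−p*) = e gives c = e/(1 − 0.24242) = 0.16/0.75758 = 0.21120.
New p* = 1 − e/c = 1 − 0.04800/0.21120 = 0.77273.
Δp* = 0.77273 − 0.24242 = +0.53031.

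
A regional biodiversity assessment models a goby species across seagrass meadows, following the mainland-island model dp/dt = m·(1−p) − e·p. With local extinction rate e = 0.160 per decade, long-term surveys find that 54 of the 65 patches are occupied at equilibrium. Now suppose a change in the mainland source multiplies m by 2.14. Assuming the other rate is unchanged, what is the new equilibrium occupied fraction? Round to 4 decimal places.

Observed p* = 54/65 = 0.83077.
Balance m(1−p*) = e·p* gives m = e·p*/(1−p*) = 0.160×0.83077/0.16923 = 0.78546.
New p* = m/(m+e) = 1.68088/(1.68088+0.16000) = 0.91309.

0.9131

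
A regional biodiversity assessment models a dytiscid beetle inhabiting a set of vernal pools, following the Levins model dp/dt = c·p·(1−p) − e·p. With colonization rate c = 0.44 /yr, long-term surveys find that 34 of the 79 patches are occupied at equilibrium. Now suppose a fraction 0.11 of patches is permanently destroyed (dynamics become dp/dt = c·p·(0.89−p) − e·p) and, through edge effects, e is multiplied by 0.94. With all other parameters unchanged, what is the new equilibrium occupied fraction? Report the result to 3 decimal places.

0.355

Observed p* = 34/79 = 0.43038.
Balance c(1−p*) = e gives e = 0.44×(1 − 0.43038) = 0.25063.
New p* = 0.89 − e/c = 0.89 − 0.23559/0.44000 = 0.35457.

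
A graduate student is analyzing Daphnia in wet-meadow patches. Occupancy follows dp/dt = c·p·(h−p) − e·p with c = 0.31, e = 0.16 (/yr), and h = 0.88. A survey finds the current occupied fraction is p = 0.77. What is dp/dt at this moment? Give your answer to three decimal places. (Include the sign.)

Colonization term: c·p·(h−p) = 0.31×0.77×0.1100 = 0.02626.
Extinction term: e·p = 0.12320.
dp/dt = 0.02626 − 0.12320 = -0.09694.

-0.097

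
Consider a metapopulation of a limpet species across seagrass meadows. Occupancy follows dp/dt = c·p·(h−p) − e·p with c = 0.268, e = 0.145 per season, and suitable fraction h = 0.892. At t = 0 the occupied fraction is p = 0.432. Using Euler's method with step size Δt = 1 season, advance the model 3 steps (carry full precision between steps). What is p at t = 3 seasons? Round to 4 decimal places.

0.4074

Update rule: p ← p + [c·p·(h−p) − e·p]·Δt with Δt = 1.
t = 1: p = 0.43200 + (-0.00938) = 0.42262
t = 2: p = 0.42262 + (-0.00812) = 0.41450
t = 3: p = 0.41450 + (-0.00706) = 0.40744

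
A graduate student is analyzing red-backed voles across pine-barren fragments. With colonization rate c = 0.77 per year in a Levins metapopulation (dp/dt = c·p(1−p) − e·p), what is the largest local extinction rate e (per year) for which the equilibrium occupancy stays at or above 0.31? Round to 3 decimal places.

1 − e/c ≥ 0.31 ⇒ e ≤ c(1 − 0.31) = 0.77 × 0.6900.
e_max = 0.5313.

0.531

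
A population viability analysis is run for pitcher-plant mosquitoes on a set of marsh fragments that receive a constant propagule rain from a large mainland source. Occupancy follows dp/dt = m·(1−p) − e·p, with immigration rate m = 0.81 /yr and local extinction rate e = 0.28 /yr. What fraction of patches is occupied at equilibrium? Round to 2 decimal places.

Setting dp/dt = 0: m − m·p* = e·p*, so m = (m+e)·p*.
p* = m/(m+e) = 0.81/(0.81+0.28) = 0.81/1.0900 = 0.7431.

0.74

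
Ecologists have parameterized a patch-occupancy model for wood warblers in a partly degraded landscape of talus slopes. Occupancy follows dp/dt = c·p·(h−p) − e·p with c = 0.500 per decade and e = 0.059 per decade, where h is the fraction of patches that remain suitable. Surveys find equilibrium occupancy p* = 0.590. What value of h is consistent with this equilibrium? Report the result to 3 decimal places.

At equilibrium c(h−p*) = e, so h = p* + e/c.
h = 0.590 + 0.059/0.500 = 0.590 + 0.1180 = 0.7080.

0.708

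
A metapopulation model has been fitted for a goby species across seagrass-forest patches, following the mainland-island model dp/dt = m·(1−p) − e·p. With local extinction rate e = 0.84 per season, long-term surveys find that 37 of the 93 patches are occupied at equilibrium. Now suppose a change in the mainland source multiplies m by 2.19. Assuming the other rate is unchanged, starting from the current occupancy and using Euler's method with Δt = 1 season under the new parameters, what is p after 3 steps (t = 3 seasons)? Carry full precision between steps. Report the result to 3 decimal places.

Observed p* = 37/93 = 0.39785.
Balance m(1−p*) = e·p* gives m = e·p*/(1−p*) = 0.84×0.39785/0.60215 = 0.55500.
Starting from p₀ = 0.39785; update p ← p + (dp/dt)·Δt with the new parameters.
t = 1: p = 0.39785 + (+0.39769) = 0.79554
t = 2: p = 0.79554 + (-0.41974) = 0.37580
t = 3: p = 0.37580 + (+0.44302) = 0.81881

0.819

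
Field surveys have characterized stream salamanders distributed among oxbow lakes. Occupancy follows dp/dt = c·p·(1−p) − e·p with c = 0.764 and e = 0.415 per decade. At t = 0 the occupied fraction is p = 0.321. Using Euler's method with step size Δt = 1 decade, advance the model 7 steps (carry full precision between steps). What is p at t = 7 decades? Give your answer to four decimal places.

Update rule: p ← p + [c·p·(1−p) − e·p]·Δt with Δt = 1.
  1  |  dp/dt·Δt = +0.033306  |  p_1 = 0.354306
  2  |  dp/dt·Δt = +0.027746  |  p_2 = 0.382052
  3  |  dp/dt·Δt = +0.021820  |  p_3 = 0.403871
  4  |  dp/dt·Δt = +0.016333  |  p_4 = 0.420205
  5  |  dp/dt·Δt = +0.011750  |  p_5 = 0.431955
  6  |  dp/dt·Δt = +0.008201  |  p_6 = 0.440156
  7  |  dp/dt·Δt = +0.005599  |  p_7 = 0.445755

0.4458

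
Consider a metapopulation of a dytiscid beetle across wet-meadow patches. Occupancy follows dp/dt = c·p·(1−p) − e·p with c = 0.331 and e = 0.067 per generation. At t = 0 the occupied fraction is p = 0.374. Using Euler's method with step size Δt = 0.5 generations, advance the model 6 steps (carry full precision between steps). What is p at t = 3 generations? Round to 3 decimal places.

Update rule: p ← p + [c·p·(1−p) − e·p]·Δt with Δt = 0.5.
p: 0.37400 → 0.40022  (Δp = +0.02622)
p: 0.40022 → 0.42654  (Δp = +0.02632)
p: 0.42654 → 0.45273  (Δp = +0.02619)
p: 0.45273 → 0.47857  (Δp = +0.02584)
p: 0.47857 → 0.50384  (Δp = +0.02527)
p: 0.50384 → 0.52833  (Δp = +0.02449)

0.528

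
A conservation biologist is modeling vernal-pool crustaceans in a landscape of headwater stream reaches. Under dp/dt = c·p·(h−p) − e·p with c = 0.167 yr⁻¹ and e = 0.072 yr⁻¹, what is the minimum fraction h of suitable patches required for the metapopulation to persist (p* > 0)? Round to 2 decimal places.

p* = h − e/c is positive only when h > e/c.
h_min = e/c = 0.072/0.167 = 0.4311.

0.43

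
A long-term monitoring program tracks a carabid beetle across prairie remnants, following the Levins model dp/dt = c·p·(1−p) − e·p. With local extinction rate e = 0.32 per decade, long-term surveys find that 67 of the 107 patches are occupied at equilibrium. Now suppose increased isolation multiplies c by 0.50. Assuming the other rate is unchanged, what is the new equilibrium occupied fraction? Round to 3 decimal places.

0.252

Observed p* = 67/107 = 0.62617.
Balance c(1−p*) = e gives c = e/(1 − 0.62617) = 0.32/0.37383 = 0.85600.
New p* = 1 − e/c = 1 − 0.32000/0.42800 = 0.25234.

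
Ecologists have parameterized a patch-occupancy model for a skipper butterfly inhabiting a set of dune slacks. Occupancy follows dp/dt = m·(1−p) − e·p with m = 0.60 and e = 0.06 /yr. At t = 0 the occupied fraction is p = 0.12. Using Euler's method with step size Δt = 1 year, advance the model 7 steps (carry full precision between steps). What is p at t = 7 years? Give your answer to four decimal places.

Update rule: p ← p + [m·(1−p) − e·p]·Δt with Δt = 1.
  1  |  dp/dt·Δt = +0.520800  |  p_1 = 0.640800
  2  |  dp/dt·Δt = +0.177072  |  p_2 = 0.817872
  3  |  dp/dt·Δt = +0.060204  |  p_3 = 0.878076
  4  |  dp/dt·Δt = +0.020470  |  p_4 = 0.898546
  5  |  dp/dt·Δt = +0.006960  |  p_5 = 0.905506
  6  |  dp/dt·Δt = +0.002366  |  p_6 = 0.907872
  7  |  dp/dt·Δt = +0.000805  |  p_7 = 0.908676

0.9087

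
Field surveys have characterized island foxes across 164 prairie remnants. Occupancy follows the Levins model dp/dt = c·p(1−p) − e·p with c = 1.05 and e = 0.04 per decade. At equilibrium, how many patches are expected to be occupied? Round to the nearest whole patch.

p* = 1 − e/c = 1 − 0.04/1.05 = 0.9619.
Expected occupied patches = N × p* = 164 × 0.9619 = 157.75 ≈ 158.

158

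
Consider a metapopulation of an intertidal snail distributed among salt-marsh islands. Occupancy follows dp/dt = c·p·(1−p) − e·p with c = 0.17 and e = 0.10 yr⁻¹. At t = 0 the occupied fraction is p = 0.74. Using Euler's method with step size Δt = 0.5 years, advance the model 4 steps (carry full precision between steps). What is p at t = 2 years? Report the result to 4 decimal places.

Update rule: p ← p + [c·p·(1−p) − e·p]·Δt with Δt = 0.5.
step 1: Δp = -0.02065, p = 0.71935
step 2: Δp = -0.01881, p = 0.70055
step 3: Δp = -0.01720, p = 0.68335
step 4: Δp = -0.01578, p = 0.66758

0.6676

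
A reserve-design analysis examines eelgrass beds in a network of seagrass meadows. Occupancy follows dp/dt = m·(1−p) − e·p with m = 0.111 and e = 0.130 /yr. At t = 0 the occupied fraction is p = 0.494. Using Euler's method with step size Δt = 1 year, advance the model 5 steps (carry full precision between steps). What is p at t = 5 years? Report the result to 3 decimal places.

Update rule: p ← p + [m·(1−p) − e·p]·Δt with Δt = 1.
p: 0.49400 → 0.48595  (Δp = -0.00805)
p: 0.48595 → 0.47983  (Δp = -0.00611)
p: 0.47983 → 0.47519  (Δp = -0.00464)
p: 0.47519 → 0.47167  (Δp = -0.00352)
p: 0.47167 → 0.46900  (Δp = -0.00267)

0.469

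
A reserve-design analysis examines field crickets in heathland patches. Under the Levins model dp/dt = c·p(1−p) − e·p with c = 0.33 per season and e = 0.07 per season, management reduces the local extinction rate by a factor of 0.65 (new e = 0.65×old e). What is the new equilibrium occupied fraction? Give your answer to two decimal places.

Before: p* = 1 − 0.07/0.33 = 0.7879.
After the change, c = 0.33, e = 0.0455, so p* = 1 − 0.0455/0.33 = 0.8621.

0.86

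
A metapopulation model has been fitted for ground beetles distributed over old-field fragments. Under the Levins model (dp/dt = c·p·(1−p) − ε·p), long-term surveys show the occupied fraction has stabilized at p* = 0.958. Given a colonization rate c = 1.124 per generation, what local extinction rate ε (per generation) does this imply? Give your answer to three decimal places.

At equilibrium c(1−p*) = ε.
ε = 1.124 × (1 − 0.958) = 1.124 × 0.0420 = 0.0472.

0.047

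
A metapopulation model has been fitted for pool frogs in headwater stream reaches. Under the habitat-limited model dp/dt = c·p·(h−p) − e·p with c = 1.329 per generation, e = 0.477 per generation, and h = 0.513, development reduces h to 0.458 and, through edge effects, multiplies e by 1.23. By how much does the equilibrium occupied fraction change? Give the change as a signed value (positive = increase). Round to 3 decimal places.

-0.138

Before: p* = h − e/c = 0.513 − 0.477/1.329 = 0.513 − 0.3589 = 0.1541.
After: c = 1.329, e = 0.58671, h = 0.458; p* = 0.458 − 0.58671/1.329 = 0.0165.
Δp* = 0.0165 − 0.1541 = -0.1376.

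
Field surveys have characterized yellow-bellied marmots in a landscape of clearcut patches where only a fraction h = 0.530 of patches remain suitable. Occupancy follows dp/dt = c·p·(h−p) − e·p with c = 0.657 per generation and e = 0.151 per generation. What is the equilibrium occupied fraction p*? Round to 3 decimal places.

Setting dp/dt = 0 and dividing by p* gives c·(h−p*) = e.
So p* = h − e/c = 0.530 − 0.151/0.657 = 0.530 − 0.2298 = 0.3002.

0.300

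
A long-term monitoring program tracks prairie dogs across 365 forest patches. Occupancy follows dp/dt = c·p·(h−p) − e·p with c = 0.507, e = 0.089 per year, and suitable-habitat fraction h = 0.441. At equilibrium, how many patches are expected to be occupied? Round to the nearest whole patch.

p* = h − e/c = 0.441 − 0.1755 = 0.2655.
Expected occupied patches = N × p* = 365 × 0.2655 = 96.89 ≈ 97.

97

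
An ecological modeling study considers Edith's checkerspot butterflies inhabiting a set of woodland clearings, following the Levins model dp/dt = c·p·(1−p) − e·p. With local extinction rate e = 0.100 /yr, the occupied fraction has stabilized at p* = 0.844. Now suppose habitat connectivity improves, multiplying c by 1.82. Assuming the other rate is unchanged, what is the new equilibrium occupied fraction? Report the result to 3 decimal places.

Balance c(1−p*) = e gives c = e/(1 − 0.84400) = 0.100/0.15600 = 0.64103.
New p* = 1 − e/c = 1 − 0.10000/1.16667 = 0.91429.

0.914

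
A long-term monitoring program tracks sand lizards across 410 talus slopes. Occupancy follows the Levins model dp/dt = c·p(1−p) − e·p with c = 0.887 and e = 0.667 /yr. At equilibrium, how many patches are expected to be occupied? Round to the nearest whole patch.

p* = 1 − e/c = 1 − 0.667/0.887 = 0.2480.
Expected occupied patches = N × p* = 410 × 0.2480 = 101.69 ≈ 102.

102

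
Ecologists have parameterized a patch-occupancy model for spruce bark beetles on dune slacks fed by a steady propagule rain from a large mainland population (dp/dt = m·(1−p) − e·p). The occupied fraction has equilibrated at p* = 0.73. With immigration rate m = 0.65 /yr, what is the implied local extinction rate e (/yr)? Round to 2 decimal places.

At equilibrium m(1−p*) = e·p*, so e = m(1−p*)/p*.
e = 0.65 × 0.2700 / 0.73 = 0.2404.

0.24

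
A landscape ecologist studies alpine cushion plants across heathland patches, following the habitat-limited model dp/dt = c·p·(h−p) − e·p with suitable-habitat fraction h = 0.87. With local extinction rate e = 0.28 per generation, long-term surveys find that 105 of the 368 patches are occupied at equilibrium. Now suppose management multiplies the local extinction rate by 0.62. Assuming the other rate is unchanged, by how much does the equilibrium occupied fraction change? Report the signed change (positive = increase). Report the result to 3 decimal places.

Observed p* = 105/368 = 0.28533.
Balance c(h−p*) = e gives c = e/(0.87 − 0.28533) = 0.28/0.58467 = 0.47890.
New p* = 0.87 − e/c = 0.87 − 0.17360/0.47890 = 0.50750.
Δp* = 0.50750 − 0.28533 = +0.22217.

0.222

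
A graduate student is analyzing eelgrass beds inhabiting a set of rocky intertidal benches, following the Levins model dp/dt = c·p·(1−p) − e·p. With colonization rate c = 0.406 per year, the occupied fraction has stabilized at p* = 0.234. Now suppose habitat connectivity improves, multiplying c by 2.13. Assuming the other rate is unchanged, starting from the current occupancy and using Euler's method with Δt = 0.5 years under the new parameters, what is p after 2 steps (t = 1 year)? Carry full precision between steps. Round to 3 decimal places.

0.319

Balance c(1−p*) = e gives e = 0.406×(1 − 0.23400) = 0.31100.
Starting from p₀ = 0.23400; update p ← p + (dp/dt)·Δt with the new parameters.
p: 0.23400 → 0.27512  (Δp = +0.04112)
p: 0.27512 → 0.31857  (Δp = +0.04345)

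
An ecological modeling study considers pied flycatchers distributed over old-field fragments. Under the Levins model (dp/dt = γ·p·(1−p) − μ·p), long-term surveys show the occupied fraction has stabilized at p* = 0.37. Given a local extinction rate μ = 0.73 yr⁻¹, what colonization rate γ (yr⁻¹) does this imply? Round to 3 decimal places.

At equilibrium γ(1−p*) = μ, so γ = μ/(1−p*).
γ = 0.73/(1 − 0.37) = 0.73/0.6300 = 1.1587.

1.159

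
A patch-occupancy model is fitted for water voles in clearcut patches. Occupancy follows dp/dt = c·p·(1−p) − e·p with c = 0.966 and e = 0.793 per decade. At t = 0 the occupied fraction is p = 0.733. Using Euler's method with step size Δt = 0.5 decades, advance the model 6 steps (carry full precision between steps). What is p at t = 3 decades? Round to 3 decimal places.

Update rule: p ← p + [c·p·(1−p) − e·p]·Δt with Δt = 0.5.
p: 0.73300 → 0.53689  (Δp = -0.19611)
p: 0.53689 → 0.44411  (Δp = -0.09279)
p: 0.44411 → 0.38726  (Δp = -0.05685)
p: 0.38726 → 0.34832  (Δp = -0.03894)
p: 0.34832 → 0.31985  (Δp = -0.02847)
p: 0.31985 → 0.29810  (Δp = -0.02175)

0.298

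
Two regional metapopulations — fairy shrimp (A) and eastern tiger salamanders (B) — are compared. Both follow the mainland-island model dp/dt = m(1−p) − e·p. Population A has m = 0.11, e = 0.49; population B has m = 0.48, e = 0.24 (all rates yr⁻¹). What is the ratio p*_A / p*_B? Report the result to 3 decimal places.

0.275

A: p*_A = m/(m+e) = 0.11/0.6000 = 0.1833.
B: p*_B = 0.48/0.7200 = 0.6667.
p*_A / p*_B = 0.1833/0.6667 = 0.2750.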